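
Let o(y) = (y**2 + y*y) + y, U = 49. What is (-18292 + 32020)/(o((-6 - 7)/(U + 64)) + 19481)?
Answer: 87646416/124375879 ≈ 0.70469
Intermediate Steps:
o(y) = y + 2*y**2 (o(y) = (y**2 + y**2) + y = 2*y**2 + y = y + 2*y**2)
(-18292 + 32020)/(o((-6 - 7)/(U + 64)) + 19481) = (-18292 + 32020)/(((-6 - 7)/(49 + 64))*(1 + 2*((-6 - 7)/(49 + 64))) + 19481) = 13728/((-13/113)*(1 + 2*(-13/113)) + 19481) = 13728/((-13*1/113)*(1 + 2*(-13*1/113)) + 19481) = 13728/(-13*(1 + 2*(-13/113))/113 + 19481) = 13728/(-13*(1 - 26/113)/113 + 19481) = 13728/(-13/113*87/113 + 19481) = 13728/(-1131/12769 + 19481) = 13728/(248751758/12769) = 13728*(12769/248751758) = 87646416/124375879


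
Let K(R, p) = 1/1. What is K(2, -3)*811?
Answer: 811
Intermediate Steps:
K(R, p) = 1
K(2, -3)*811 = 1*811 = 811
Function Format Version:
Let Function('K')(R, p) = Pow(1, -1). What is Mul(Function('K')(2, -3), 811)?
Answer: 811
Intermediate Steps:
Function('K')(R, p) = 1
Mul(Function('K')(2, -3), 811) = Mul(1, 811) = 811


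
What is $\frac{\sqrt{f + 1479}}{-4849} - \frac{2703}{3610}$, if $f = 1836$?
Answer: $- \frac{2703}{3610} - \frac{\sqrt{3315}}{4849} \approx -0.76063$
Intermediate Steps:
$\frac{\sqrt{f + 1479}}{-4849} - \frac{2703}{3610} = \frac{\sqrt{1836 + 1479}}{-4849} - \frac{2703}{3610} = \sqrt{3315} \left(- \frac{1}{4849}\right) - \frac{2703}{3610} = - \frac{\sqrt{3315}}{4849} - \frac{2703}{3610} = - \frac{2703}{3610} - \frac{\sqrt{3315}}{4849}$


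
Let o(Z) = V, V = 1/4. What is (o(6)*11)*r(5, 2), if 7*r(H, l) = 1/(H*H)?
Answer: 11/700 ≈ 0.015714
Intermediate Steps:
r(H, l) = 1/(7*H**2) (r(H, l) = 1/(7*((H*H))) = 1/(7*(H**2)) = 1/(7*H**2))
V = 1/4 ≈ 0.25000
o(Z) = 1/4
(o(6)*11)*r(5, 2) = ((1/4)*11)*((1/7)/5**2) = 11*((1/7)*(1/25))/4 = (11/4)*(1/175) = 11/700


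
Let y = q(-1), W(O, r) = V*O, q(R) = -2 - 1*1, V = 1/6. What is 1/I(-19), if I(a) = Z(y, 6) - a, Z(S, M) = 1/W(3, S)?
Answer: 1/21 ≈ 0.047619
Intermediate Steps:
V = ⅙ ≈ 0.16667
q(R) = -3 (q(R) = -2 - 1 = -3)
W(O, r) = O/6
y = -3
Z(S, M) = 2 (Z(S, M) = 1/((⅙)*3) = 1/(½) = 2)
I(a) = 2 - a
1/I(-19) = 1/(2 - 1*(-19)) = 1/(2 + 19) = 1/21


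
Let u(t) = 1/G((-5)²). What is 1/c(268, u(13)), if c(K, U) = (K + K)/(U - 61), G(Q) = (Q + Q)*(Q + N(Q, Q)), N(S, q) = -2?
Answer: -1047/9200 ≈ -0.11380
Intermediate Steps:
G(Q) = 2*Q*(-2 + Q) (G(Q) = (Q + Q)*(Q - 2) = (2*Q)*(-2 + Q) = 2*Q*(-2 + Q))
u(t) = 1/1150 (u(t) = 1/(2*(-5)²*(-2 + (-5)²)) = 1/(2*25*(-2 + 25)) = 1/(2*25*23) = 1/1150)
c(K, U) = 2*K/(-61 + U) (c(K, U) = (2*K)/(-61 + U) = 2*K/(-61 + U))
1/c(268, u(13)) = 1/(2*268/(-61 + 1/1150)) = 1/(2*268/(-70149/1150)) = 1/(2*268*(-1150/70149)) = 1/(-9200/1047) = -1047/9200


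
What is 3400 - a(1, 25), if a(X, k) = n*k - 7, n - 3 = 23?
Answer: 2757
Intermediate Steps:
n = 26 (n = 3 + 23 = 26)
a(X, k) = -7 + 26*k (a(X, k) = 26*k - 7 = -7 + 26*k)
3400 - a(1, 25) = 3400 - (-7 + 26*25) = 3400 - (-7 + 650) = 3400 - 1*643 = 3400 - 643 = 2757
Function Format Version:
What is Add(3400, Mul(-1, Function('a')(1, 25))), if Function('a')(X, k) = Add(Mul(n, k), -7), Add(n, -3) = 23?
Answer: 2757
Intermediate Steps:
n = 26 (n = Add(3, 23) = 26)
Function('a')(X, k) = Add(-7, Mul(26, k)) (Function('a')(X, k) = Add(Mul(26, k), -7) = Add(-7, Mul(26, k)))
Add(3400, Mul(-1, Function('a')(1, 25))) = Add(3400, Mul(-1, Add(-7, Mul(26, 25)))) = Add(3400, Mul(-1, Add(-7, 650))) = Add(3400, Mul(-1, 643)) = Add(3400, -643) = 2757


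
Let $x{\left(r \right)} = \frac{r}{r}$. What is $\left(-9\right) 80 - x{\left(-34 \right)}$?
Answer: $-721$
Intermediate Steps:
$x{\left(r \right)} = 1$
$\left(-9\right) 80 - x{\left(-34 \right)} = \left(-9\right) 80 - 1 = -720 - 1 = -721$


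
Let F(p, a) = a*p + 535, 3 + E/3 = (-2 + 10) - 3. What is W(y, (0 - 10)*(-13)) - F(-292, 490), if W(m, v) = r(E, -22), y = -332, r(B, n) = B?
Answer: 142551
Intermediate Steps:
E = 6 (E = -9 + 3*((-2 + 10) - 3) = -9 + 3*(8 - 3) = -9 + 3*5 = -9 + 15 = 6)
W(m, v) = 6
F(p, a) = 535 + a*p
W(y, (0 - 10)*(-13)) - F(-292, 490) = 6 - (535 + 490*(-292)) = 6 - (535 - 143080) = 6 - 1*(-142545) = 6 + 142545 = 142551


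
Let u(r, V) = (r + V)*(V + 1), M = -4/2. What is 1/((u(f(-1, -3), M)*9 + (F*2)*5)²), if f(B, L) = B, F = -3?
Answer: ⅑ ≈ 0.11111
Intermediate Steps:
M = -2 (M = -4*½ = -2)
u(r, V) = (1 + V)*(V + r) (u(r, V) = (V + r)*(1 + V) = (1 + V)*(V + r))
1/((u(f(-1, -3), M)*9 + (F*2)*5)²) = 1/(((-2 - 1 + (-2)² - 2*(-1))*9 - 3*2*5)²) = 1/(((-2 - 1 + 4 + 2)*9 - 6*5)²) = 1/((3*9 - 30)²) = 1/((27 - 30)²) = 1/((-3)²) = 1/9 = ⅑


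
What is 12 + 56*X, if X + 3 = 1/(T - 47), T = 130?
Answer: -12892/83 ≈ -155.33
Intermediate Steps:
X = -248/83 (X = -3 + 1/(130 - 47) = -3 + 1/83 = -248/83 ≈ -2.9880)
12 + 56*X = 12 + 56*(-248/83) = 12 - 13888/83 = -12892/83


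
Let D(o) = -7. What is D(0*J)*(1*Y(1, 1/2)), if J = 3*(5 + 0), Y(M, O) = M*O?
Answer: -7/2 ≈ -3.5000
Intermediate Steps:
J = 15 (J = 3*5 = 15)
D(0*J)*(1*Y(1, 1/2)) = -7*1/2 = -7*1*(½) = -7/2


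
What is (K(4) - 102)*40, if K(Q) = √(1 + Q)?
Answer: -4080 + 40*√5 ≈ -3990.6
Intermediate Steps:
(K(4) - 102)*40 = (√(1 + 4) - 102)*40 = (√5 - 102)*40 = (-102 + √5)*40 = -4080 + 40*√5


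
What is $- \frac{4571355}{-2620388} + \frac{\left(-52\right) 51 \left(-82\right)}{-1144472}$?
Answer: $\frac{582743467941}{374870086892} \approx 1.5545$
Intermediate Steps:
$- \frac{4571355}{-2620388} + \frac{\left(-52\right) 51 \left(-82\right)}{-1144472} = \left(-4571355\right) \left(- \frac{1}{2620388}\right) + \left(-2652\right) \left(-82\right) \left(- \frac{1}{1144472}\right) = \frac{4571355}{2620388} + 217464 \left(- \frac{1}{1144472}\right) = \frac{4571355}{2620388} - \frac{27183}{143059} = \frac{582743467941}{374870086892}$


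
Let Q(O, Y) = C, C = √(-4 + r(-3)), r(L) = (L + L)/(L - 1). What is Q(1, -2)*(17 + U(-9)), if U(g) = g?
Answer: 4*I*√10 ≈ 12.649*I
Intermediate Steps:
r(L) = 2*L/(-1 + L) (r(L) = (2*L)/(-1 + L) = 2*L/(-1 + L))
C = I*√10/2 (C = √(-4 + 2*(-3)/(-1 - 3)) = √(-4 + 2*(-3)/(-4)) = √(-4 + 2*(-3)*(-¼)) = √(-4 + 3/2) = √(-5/2) = I*√10/2 ≈ 1.5811*I)
Q(O, Y) = I*√10/2
Q(1, -2)*(17 + U(-9)) = (I*√10/2)*(17 - 9) = (I*√10/2)*8 = 4*I*√10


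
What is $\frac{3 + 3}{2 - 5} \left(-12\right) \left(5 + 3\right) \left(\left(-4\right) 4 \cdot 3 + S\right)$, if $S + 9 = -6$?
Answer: $-12096$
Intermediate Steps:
$S = -15$ ($S = -9 - 6 = -15$)
$\frac{3 + 3}{2 - 5} \left(-12\right) \left(5 + 3\right) \left(\left(-4\right) 4 \cdot 3 + S\right) = \frac{3 + 3}{2 - 5} \left(-12\right) \left(5 + 3\right) \left(\left(-4\right) 4 \cdot 3 - 15\right) = \frac{6}{-3} \left(-12\right) 8 \left(\left(-16\right) 3 - 15\right) = 6 \left(- \frac{1}{3}\right) \left(-12\right) 8 \left(-48 - 15\right) = \left(-2\right) \left(-12\right) 8 \left(-63\right) = 24 \left(-504\right) = -12096$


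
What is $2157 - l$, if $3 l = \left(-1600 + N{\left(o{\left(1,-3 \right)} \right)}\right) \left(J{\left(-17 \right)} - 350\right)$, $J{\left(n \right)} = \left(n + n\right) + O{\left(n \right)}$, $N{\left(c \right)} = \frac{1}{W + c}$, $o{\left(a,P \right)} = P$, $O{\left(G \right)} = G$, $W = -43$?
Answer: $- \frac{29216335}{138} \approx -2.1171 \cdot 10^{5}$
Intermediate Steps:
$N{\left(c \right)} = \frac{1}{-43 + c}$
$J{\left(n \right)} = 3 n$ ($J{\left(n \right)} = \left(n + n\right) + n = 2 n + n = 3 n$)
$l = \frac{29514001}{138}$ ($l = \frac{\left(-1600 + \frac{1}{-43 - 3}\right) \left(3 \left(-17\right) - 350\right)}{3} = \frac{\left(-1600 + \frac{1}{-46}\right) \left(-51 - 350\right)}{3} = \frac{\left(-1600 - \frac{1}{46}\right) \left(-401\right)}{3} = \frac{\left(- \frac{73601}{46}\right) \left(-401\right)}{3} = \frac{1}{3} \cdot \frac{29514001}{46} = \frac{29514001}{138} \approx 2.1387 \cdot 10^{5}$)
$2157 - l = 2157 - \frac{29514001}{138} = - \frac{29216335}{138}$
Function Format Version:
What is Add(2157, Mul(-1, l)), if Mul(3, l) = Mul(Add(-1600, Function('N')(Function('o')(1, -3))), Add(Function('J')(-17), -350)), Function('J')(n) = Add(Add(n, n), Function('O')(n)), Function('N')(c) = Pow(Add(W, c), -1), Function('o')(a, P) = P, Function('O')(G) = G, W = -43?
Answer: Rational(-29216335, 138) ≈ -2.1171e+5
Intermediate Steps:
Function('N')(c) = Pow(Add(-43, c), -1)
Function('J')(n) = Mul(3, n) (Function('J')(n) = Add(Add(n, n), n) = Add(Mul(2, n), n) = Mul(3, n))
l = Rational(29514001, 138) (l = Mul(Rational(1, 3), Mul(Add(-1600, Pow(Add(-43, -3), -1)), Add(Mul(3, -17), -350))) = Mul(Rational(1, 3), Mul(Add(-1600, Pow(-46, -1)), Add(-51, -350))) = Mul(Rational(1, 3), Mul(Add(-1600, Rational(-1, 46)), -401)) = Mul(Rational(1, 3), Mul(Rational(-73601, 46), -401)) = Mul(Rational(1, 3), Rational(29514001, 46)) = Rational(29514001, 138) ≈ 2.1387e+5)
Add(2157, Mul(-1, l)) = Add(2157, Mul(-1, Rational(29514001, 138))) = Add(2157, Rational(-29514001, 138)) = Rational(-29216335, 138)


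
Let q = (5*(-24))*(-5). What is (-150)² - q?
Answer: 21900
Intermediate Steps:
q = 600 (q = -120*(-5) = 600)
(-150)² - q = (-150)² - 1*600 = 22500 - 600 = 21900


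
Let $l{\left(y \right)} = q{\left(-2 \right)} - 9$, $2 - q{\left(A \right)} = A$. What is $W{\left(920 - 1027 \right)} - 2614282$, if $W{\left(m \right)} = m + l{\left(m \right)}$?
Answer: $-2614394$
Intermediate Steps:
$q{\left(A \right)} = 2 - A$
$l{\left(y \right)} = -5$ ($l{\left(y \right)} = \left(2 - -2\right) - 9 = \left(2 + 2\right) - 9 = 4 - 9 = -5$)
$W{\left(m \right)} = -5 + m$ ($W{\left(m \right)} = m - 5 = -5 + m$)
$W{\left(920 - 1027 \right)} - 2614282 = \left(-5 + \left(920 - 1027\right)\right) - 2614282 = \left(-5 - 107\right) - 2614282 = -112 - 2614282 = -2614394$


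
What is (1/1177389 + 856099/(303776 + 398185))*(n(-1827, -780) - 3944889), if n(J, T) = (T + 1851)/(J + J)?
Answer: -38437561619746217048/7989317878347 ≈ -4.8111e+6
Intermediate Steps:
n(J, T) = (1851 + T)/(2*J) (n(J, T) = (1851 + T)/((2*J)) = (1851 + T)*(1/(2*J)) = (1851 + T)/(2*J))
(1/1177389 + 856099/(303776 + 398185))*(n(-1827, -780) - 3944889) = (1/1177389 + 856099/(303776 + 398185))*((½)*(1851 - 780)/(-1827) - 3944889) = (1/1177389 + 856099/701961)*((½)*(-1/1827)*1071 - 3944889) = (1/1177389 + 856099*(1/701961))*(-17/58 - 3944889) = (1/1177389 + 856099/701961)*(-228803579/58) = (335987415824/275493719943)*(-228803579/58) = -38437561619746217048/7989317878347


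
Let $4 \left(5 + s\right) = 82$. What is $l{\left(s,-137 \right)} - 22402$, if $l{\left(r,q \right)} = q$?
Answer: $-22539$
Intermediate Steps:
$s = \frac{31}{2}$ ($s = -5 + \frac{1}{4} \cdot 82 = -5 + \frac{41}{2} = \frac{31}{2} \approx 15.5$)
$l{\left(s,-137 \right)} - 22402 = -137 - 22402 = -22539$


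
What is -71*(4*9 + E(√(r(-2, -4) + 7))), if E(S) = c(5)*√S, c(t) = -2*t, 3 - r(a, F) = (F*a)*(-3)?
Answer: -2556 + 710*34^(¼) ≈ -841.54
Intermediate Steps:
r(a, F) = 3 + 3*F*a (r(a, F) = 3 - F*a*(-3) = 3 - (-3)*F*a = 3 + 3*F*a)
E(S) = -10*√S (E(S) = (-2*5)*√S = -10*√S)
-71*(4*9 + E(√(r(-2, -4) + 7))) = -71*(4*9 - 10*((3 + 3*(-4)*(-2)) + 7)^(¼)) = -71*(36 - 10*((3 + 24) + 7)^(¼)) = -71*(36 - 10*(27 + 7)^(¼)) = -71*(36 - 10*34^(¼)) = -2556 + 710*34^(¼)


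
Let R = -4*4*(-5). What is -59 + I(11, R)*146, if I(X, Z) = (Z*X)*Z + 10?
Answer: 10279801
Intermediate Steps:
R = 80 (R = -16*(-5) = 80)
I(X, Z) = 10 + X*Z² (I(X, Z) = (X*Z)*Z + 10 = X*Z² + 10 = 10 + X*Z²)
-59 + I(11, R)*146 = -59 + (10 + 11*80²)*146 = -59 + (10 + 11*6400)*146 = -59 + (10 + 70400)*146 = -59 + 70410*146 = -59 + 10279860 = 10279801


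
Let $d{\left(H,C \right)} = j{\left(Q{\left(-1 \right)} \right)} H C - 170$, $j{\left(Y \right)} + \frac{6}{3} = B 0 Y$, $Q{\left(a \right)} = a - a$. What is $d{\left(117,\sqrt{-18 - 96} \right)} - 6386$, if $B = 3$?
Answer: $-6556 - 234 i \sqrt{114} \approx -6556.0 - 2498.4 i$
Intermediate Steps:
$Q{\left(a \right)} = 0$
$j{\left(Y \right)} = -2$ ($j{\left(Y \right)} = -2 + 3 \cdot 0 Y = -2 + 0 Y = -2 + 0 = -2$)
$d{\left(H,C \right)} = -170 - 2 C H$ ($d{\left(H,C \right)} = - 2 H C - 170 = - 2 C H - 170 = -170 - 2 C H$)
$d{\left(117,\sqrt{-18 - 96} \right)} - 6386 = \left(-170 - 2 \sqrt{-18 - 96} \cdot 117\right) - 6386 = \left(-170 - 2 \sqrt{-114} \cdot 117\right) - 6386 = \left(-170 - 2 i \sqrt{114} \cdot 117\right) - 6386 = \left(-170 - 234 i \sqrt{114}\right) - 6386 = -6556 - 234 i \sqrt{114}$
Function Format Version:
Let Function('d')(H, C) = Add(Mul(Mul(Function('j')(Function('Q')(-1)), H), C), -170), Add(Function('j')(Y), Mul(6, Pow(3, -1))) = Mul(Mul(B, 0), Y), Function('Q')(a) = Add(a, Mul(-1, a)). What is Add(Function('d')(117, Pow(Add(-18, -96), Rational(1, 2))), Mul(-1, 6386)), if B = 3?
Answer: Add(-6556, Mul(-234, I, Pow(114, Rational(1, 2)))) ≈ Add(-6556.0, Mul(-2498.4, I))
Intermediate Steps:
Function('Q')(a) = 0
Function('j')(Y) = -2 (Function('j')(Y) = Add(-2, Mul(Mul(3, 0), Y)) = Add(-2, Mul(0, Y)) = Add(-2, 0) = -2)
Function('d')(H, C) = Add(-170, Mul(-2, C, H)) (Function('d')(H, C) = Add(Mul(Mul(-2, H), C), -170) = Add(Mul(-2, C, H), -170) = Add(-170, Mul(-2, C, H)))
Add(Function('d')(117, Pow(Add(-18, -96), Rational(1, 2))), Mul(-1, 6386)) = Add(Add(-170, Mul(-2, Pow(Add(-18, -96), Rational(1, 2)), 117)), Mul(-1, 6386)) = Add(Add(-170, Mul(-2, Pow(-114, Rational(1, 2)), 117)), -6386) = Add(Add(-170, Mul(-2, Mul(I, Pow(114, Rational(1, 2))), 117)), -6386) = Add(Add(-170, Mul(-234, I, Pow(114, Rational(1, 2)))), -6386) = Add(-6556, Mul(-234, I, Pow(114, Rational(1, 2))))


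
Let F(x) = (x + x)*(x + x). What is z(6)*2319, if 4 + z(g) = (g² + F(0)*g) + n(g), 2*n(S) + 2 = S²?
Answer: 113631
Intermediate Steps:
n(S) = -1 + S²/2
F(x) = 4*x² (F(x) = (2*x)*(2*x) = 4*x²)
z(g) = -5 + 3*g²/2 (z(g) = -4 + ((g² + (4*0²)*g) + (-1 + g²/2)) = -4 + ((g² + (4*0)*g) + (-1 + g²/2)) = -4 + ((g² + 0*g) + (-1 + g²/2)) = -4 + ((g² + 0) + (-1 + g²/2)) = -4 + (g² + (-1 + g²/2)) = -4 + (-1 + 3*g²/2) = -5 + 3*g²/2)
z(6)*2319 = (-5 + (3/2)*6²)*2319 = (-5 + (3/2)*36)*2319 = (-5 + 54)*2319 = 49*2319 = 113631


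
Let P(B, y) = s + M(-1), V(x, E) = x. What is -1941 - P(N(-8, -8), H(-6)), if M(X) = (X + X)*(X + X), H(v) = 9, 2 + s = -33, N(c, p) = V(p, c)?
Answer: -1910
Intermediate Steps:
N(c, p) = p
s = -35 (s = -2 - 33 = -35)
M(X) = 4*X² (M(X) = (2*X)*(2*X) = 4*X²)
P(B, y) = -31 (P(B, y) = -35 + 4*(-1)² = -35 + 4*1 = -35 + 4 = -31)
-1941 - P(N(-8, -8), H(-6)) = -1941 - 1*(-31) = -1941 + 31 = -1910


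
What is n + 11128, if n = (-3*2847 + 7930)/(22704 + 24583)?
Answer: 526209125/47287 ≈ 11128.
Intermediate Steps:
n = -611/47287 (n = (-8541 + 7930)/47287 = -611*1/47287 = -611/47287 ≈ -0.012921)
n + 11128 = -611/47287 + 11128 = 526209125/47287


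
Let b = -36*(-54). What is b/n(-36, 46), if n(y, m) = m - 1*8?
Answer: 972/19 ≈ 51.158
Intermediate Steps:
n(y, m) = -8 + m (n(y, m) = m - 8 = -8 + m)
b = 1944
b/n(-36, 46) = 1944/(-8 + 46) = 1944/38 = 1944*(1/38) = 972/19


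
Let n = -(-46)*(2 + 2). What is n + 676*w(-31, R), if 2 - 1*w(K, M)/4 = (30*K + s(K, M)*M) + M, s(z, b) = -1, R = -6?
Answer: 2520312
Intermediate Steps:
w(K, M) = 8 - 120*K (w(K, M) = 8 - 4*((30*K - M) + M) = 8 - 4*((-M + 30*K) + M) = 8 - 120*K)
n = 184 (n = -(-46)*4 = -23*(-8) = 184)
n + 676*w(-31, R) = 184 + 676*(8 - 120*(-31)) = 184 + 676*(8 + 3720) = 184 + 676*3728 = 184 + 2520128 = 2520312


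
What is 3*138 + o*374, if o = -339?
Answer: -126372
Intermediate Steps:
3*138 + o*374 = 3*138 - 339*374 = 414 - 126786 = -126372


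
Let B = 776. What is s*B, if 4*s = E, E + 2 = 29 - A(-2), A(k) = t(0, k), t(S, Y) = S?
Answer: 5238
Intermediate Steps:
A(k) = 0
E = 27 (E = -2 + (29 - 1*0) = -2 + (29 + 0) = -2 + 29 = 27)
s = 27/4 (s = (¼)*27 = 27/4 ≈ 6.7500)
s*B = (27/4)*776 = 5238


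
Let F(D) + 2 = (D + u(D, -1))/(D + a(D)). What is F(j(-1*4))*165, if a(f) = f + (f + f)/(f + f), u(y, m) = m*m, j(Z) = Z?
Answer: -1815/7 ≈ -259.29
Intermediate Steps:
u(y, m) = m**2
a(f) = 1 + f (a(f) = f + (2*f)/((2*f)) = f + (2*f)*(1/(2*f)) = f + 1 = 1 + f)
F(D) = -2 + (1 + D)/(1 + 2*D) (F(D) = -2 + (D + (-1)**2)/(D + (1 + D)) = -2 + (D + 1)/(1 + 2*D) = -2 + (1 + D)/(1 + 2*D))
F(j(-1*4))*165 = ((-1 - (-3)*4)/(1 + 2*(-1*4)))*165 = ((-1 - 3*(-4))/(1 + 2*(-4)))*165 = ((-1 + 12)/(1 - 8))*165 = (11/(-7))*165 = -1/7*11*165 = -11/7*165 = -1815/7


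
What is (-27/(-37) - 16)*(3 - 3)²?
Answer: 0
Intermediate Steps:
(-27/(-37) - 16)*(3 - 3)² = (-27*(-1/37) - 16)*0² = (27/37 - 16)*0 = -565/37*0 = 0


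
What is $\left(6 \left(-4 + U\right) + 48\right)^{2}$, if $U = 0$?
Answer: $576$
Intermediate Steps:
$\left(6 \left(-4 + U\right) + 48\right)^{2} = \left(6 \left(-4 + 0\right) + 48\right)^{2} = \left(6 \left(-4\right) + 48\right)^{2} = \left(-24 + 48\right)^{2} = 24^{2} = 576$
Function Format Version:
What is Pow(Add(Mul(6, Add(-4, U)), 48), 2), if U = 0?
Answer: 576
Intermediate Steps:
Pow(Add(Mul(6, Add(-4, U)), 48), 2) = Pow(Add(Mul(6, Add(-4, 0)), 48), 2) = Pow(Add(Mul(6, -4), 48), 2) = Pow(Add(-24, 48), 2) = Pow(24, 2) = 576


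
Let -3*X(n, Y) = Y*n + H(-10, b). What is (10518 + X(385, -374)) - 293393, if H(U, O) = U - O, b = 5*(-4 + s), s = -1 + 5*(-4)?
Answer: -704750/3 ≈ -2.3492e+5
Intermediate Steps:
s = -21 (s = -1 - 20 = -21)
b = -125 (b = 5*(-4 - 21) = 5*(-25) = -125)
X(n, Y) = -115/3 - Y*n/3 (X(n, Y) = -(Y*n + (-10 - 1*(-125)))/3 = -(Y*n + (-10 + 125))/3 = -(Y*n + 115)/3 = -(115 + Y*n)/3 = -115/3 - Y*n/3)
(10518 + X(385, -374)) - 293393 = (10518 + (-115/3 - ⅓*(-374)*385)) - 293393 = (10518 + (-115/3 + 143990/3)) - 293393 = (10518 + 143875/3) - 293393 = 175429/3 - 293393 = -704750/3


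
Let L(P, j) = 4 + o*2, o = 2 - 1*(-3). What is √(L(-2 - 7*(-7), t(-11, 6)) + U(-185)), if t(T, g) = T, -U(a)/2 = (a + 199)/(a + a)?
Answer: 2*√120435/185 ≈ 3.7518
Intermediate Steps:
o = 5 (o = 2 + 3 = 5)
U(a) = -(199 + a)/a (U(a) = -2*(a + 199)/(a + a) = -2*(199 + a)/(2*a) = -2*(199 + a)*1/(2*a) = -(199 + a)/a)
L(P, j) = 14 (L(P, j) = 4 + 5*2 = 4 + 10 = 14)
√(L(-2 - 7*(-7), t(-11, 6)) + U(-185)) = √(14 + (-199 - 1*(-185))/(-185)) = √(14 - (-199 + 185)/185) = √(14 - 1/185*(-14)) = √(14 + 14/185) = √(2604/185) = 2*√120435/185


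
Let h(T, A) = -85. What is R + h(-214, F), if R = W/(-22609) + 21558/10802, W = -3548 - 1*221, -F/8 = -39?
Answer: -10115393985/122111209 ≈ -82.838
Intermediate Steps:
F = 312 (F = -8*(-39) = 312)
W = -3769 (W = -3548 - 221 = -3769)
R = 264058780/122111209 (R = -3769/(-22609) + 21558/10802 = -3769*(-1/22609) + 21558*(1/10802) = 3769/22609 + 10779/5401 = 264058780/122111209 ≈ 2.1624)
R + h(-214, F) = 264058780/122111209 - 85 = -10115393985/122111209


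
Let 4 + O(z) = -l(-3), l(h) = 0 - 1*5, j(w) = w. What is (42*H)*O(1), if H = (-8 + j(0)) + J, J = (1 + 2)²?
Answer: 42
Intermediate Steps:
l(h) = -5 (l(h) = 0 - 5 = -5)
J = 9 (J = 3² = 9)
O(z) = 1 (O(z) = -4 - 1*(-5) = -4 + 5 = 1)
H = 1 (H = (-8 + 0) + 9 = -8 + 9 = 1)
(42*H)*O(1) = (42*1)*1 = 42*1 = 42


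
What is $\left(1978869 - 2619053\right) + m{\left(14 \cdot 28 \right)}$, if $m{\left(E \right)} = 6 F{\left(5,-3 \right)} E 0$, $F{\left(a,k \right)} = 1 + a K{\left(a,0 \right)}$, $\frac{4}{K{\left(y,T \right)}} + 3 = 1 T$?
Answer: $-640184$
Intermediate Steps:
$K{\left(y,T \right)} = \frac{4}{-3 + T}$ ($K{\left(y,T \right)} = \frac{4}{-3 + 1 T} = \frac{4}{-3 + T}$)
$F{\left(a,k \right)} = 1 - \frac{4 a}{3}$ ($F{\left(a,k \right)} = 1 + a \frac{4}{-3 + 0} = 1 + a \frac{4}{-3} = 1 + a 4 \left(- \frac{1}{3}\right) = 1 + a \left(- \frac{4}{3}\right) = 1 - \frac{4 a}{3}$)
$m{\left(E \right)} = 0$ ($m{\left(E \right)} = 6 \left(1 - \frac{20}{3}\right) E 0 = 6 \left(1 - \frac{20}{3}\right) 0 = 6 \left(- \frac{17}{3}\right) 0 = \left(-34\right) 0 = 0$)
$\left(1978869 - 2619053\right) + m{\left(14 \cdot 28 \right)} = \left(1978869 - 2619053\right) + 0 = -640184 + 0 = -640184$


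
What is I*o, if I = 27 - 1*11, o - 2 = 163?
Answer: 2640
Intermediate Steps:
o = 165 (o = 2 + 163 = 165)
I = 16 (I = 27 - 11 = 16)
I*o = 16*165 = 2640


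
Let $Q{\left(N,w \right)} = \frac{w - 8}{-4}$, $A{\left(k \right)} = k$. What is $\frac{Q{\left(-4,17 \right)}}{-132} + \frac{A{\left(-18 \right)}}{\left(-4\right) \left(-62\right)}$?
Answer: $- \frac{303}{5456} \approx -0.055535$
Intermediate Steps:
$Q{\left(N,w \right)} = 2 - \frac{w}{4}$ ($Q{\left(N,w \right)} = \left(w - 8\right) \left(- \frac{1}{4}\right) = \left(-8 + w\right) \left(- \frac{1}{4}\right) = 2 - \frac{w}{4}$)
$\frac{Q{\left(-4,17 \right)}}{-132} + \frac{A{\left(-18 \right)}}{\left(-4\right) \left(-62\right)} = \frac{2 - \frac{17}{4}}{-132} - \frac{18}{\left(-4\right) \left(-62\right)} = \left(2 - \frac{17}{4}\right) \left(- \frac{1}{132}\right) - \frac{18}{248} = \left(- \frac{9}{4}\right) \left(- \frac{1}{132}\right) - \frac{9}{124} = \frac{3}{176} - \frac{9}{124} = - \frac{303}{5456}$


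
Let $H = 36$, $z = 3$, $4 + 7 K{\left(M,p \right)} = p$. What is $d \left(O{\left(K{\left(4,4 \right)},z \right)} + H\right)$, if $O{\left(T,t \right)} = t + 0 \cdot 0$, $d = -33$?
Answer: $-1287$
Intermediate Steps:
$K{\left(M,p \right)} = - \frac{4}{7} + \frac{p}{7}$
$O{\left(T,t \right)} = t$ ($O{\left(T,t \right)} = t + 0 = t$)
$d \left(O{\left(K{\left(4,4 \right)},z \right)} + H\right) = - 33 \left(3 + 36\right) = \left(-33\right) 39 = -1287$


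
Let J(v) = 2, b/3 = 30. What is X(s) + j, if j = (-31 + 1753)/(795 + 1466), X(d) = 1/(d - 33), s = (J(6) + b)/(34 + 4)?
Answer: 136789/187663 ≈ 0.72891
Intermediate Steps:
b = 90 (b = 3*30 = 90)
s = 46/19 (s = (2 + 90)/(34 + 4) = 92/38 = 92*(1/38) = 46/19 ≈ 2.4211)
X(d) = 1/(-33 + d)
j = 246/323 (j = 1722/2261 = 1722*(1/2261) = 246/323 ≈ 0.76161)
X(s) + j = 1/(-33 + 46/19) + 246/323 = 1/(-581/19) + 246/323 = -19/581 + 246/323 = 136789/187663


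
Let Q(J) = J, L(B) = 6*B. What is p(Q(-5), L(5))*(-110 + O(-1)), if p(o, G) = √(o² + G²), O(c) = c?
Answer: -555*√37 ≈ -3375.9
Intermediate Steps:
p(o, G) = √(G² + o²)
p(Q(-5), L(5))*(-110 + O(-1)) = √((6*5)² + (-5)²)*(-110 - 1) = √(30² + 25)*(-111) = √(900 + 25)*(-111) = √925*(-111) = (5*√37)*(-111) = -555*√37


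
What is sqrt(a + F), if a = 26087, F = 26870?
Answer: sqrt(52957) ≈ 230.12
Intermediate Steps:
sqrt(a + F) = sqrt(26087 + 26870) = sqrt(52957)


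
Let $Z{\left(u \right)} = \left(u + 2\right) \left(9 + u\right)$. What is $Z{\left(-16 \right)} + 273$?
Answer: $371$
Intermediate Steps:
$Z{\left(u \right)} = \left(2 + u\right) \left(9 + u\right)$
$Z{\left(-16 \right)} + 273 = \left(18 + \left(-16\right)^{2} + 11 \left(-16\right)\right) + 273 = \left(18 + 256 - 176\right) + 273 = 98 + 273 = 371$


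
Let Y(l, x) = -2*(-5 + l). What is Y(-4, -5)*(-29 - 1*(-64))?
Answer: 630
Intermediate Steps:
Y(l, x) = 10 - 2*l
Y(-4, -5)*(-29 - 1*(-64)) = (10 - 2*(-4))*(-29 - 1*(-64)) = (10 + 8)*(-29 + 64) = 18*35 = 630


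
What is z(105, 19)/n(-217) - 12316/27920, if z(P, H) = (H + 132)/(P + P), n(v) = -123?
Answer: -1611691/3605868 ≈ -0.44696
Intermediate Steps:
z(P, H) = (132 + H)/(2*P) (z(P, H) = (132 + H)/((2*P)) = (132 + H)*(1/(2*P)) = (132 + H)/(2*P))
z(105, 19)/n(-217) - 12316/27920 = ((½)*(132 + 19)/105)/(-123) - 12316/27920 = ((½)*(1/105)*151)*(-1/123) - 12316*1/27920 = (151/210)*(-1/123) - 3079/6980 = -151/25830 - 3079/6980 = -1611691/3605868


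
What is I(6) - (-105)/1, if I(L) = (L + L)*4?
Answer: 153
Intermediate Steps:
I(L) = 8*L (I(L) = (2*L)*4 = 8*L)
I(6) - (-105)/1 = 8*6 - (-105)/1 = 48 - (-105) = 48 - 15*(-7) = 48 + 105 = 153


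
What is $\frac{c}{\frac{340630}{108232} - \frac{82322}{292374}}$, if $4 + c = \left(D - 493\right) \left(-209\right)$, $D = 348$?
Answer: $\frac{239712898523292}{22670370229} \approx 10574.0$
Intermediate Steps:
$c = 30301$ ($c = -4 + \left(348 - 493\right) \left(-209\right) = -4 - -30305 = -4 + 30305 = 30301$)
$\frac{c}{\frac{340630}{108232} - \frac{82322}{292374}} = \frac{30301}{\frac{340630}{108232} - \frac{82322}{292374}} = \frac{30301}{340630 \cdot \frac{1}{108232} - \frac{41161}{146187}} = \frac{30301}{\frac{170315}{54116} - \frac{41161}{146187}} = \frac{30301}{\frac{22670370229}{7911055692}} = 30301 \cdot \frac{7911055692}{22670370229} = \frac{239712898523292}{22670370229}$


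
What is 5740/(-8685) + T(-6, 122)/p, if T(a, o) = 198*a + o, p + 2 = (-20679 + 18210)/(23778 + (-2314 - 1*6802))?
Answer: 27112276640/55224441 ≈ 490.95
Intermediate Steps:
p = -31793/14662 (p = -2 + (-20679 + 18210)/(23778 + (-2314 - 1*6802)) = -2 - 2469/(23778 + (-2314 - 6802)) = -2 - 2469/(23778 - 9116) = -2 - 2469/14662 = -31793/14662 ≈ -2.1684)
T(a, o) = o + 198*a
5740/(-8685) + T(-6, 122)/p = 5740/(-8685) + (122 + 198*(-6))/(-31793/14662) = 5740*(-1/8685) + (122 - 1188)*(-14662/31793) = -1148/1737 - 1066*(-14662/31793) = -1148/1737 + 15629692/31793 = 27112276640/55224441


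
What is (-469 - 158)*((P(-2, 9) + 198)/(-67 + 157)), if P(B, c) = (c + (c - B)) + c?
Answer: -47443/30 ≈ -1581.4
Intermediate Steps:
P(B, c) = -B + 3*c (P(B, c) = (-B + 2*c) + c = -B + 3*c)
(-469 - 158)*((P(-2, 9) + 198)/(-67 + 157)) = (-469 - 158)*(((-1*(-2) + 3*9) + 198)/(-67 + 157)) = -627*((2 + 27) + 198)/90 = -627*(29 + 198)/90 = -142329/90 = -627*227/90 = -47443/30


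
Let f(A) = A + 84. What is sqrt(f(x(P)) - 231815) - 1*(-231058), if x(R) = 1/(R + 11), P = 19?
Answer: 231058 + I*sqrt(208557870)/30 ≈ 2.3106e+5 + 481.38*I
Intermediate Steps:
x(R) = 1/(11 + R)
f(A) = 84 + A
sqrt(f(x(P)) - 231815) - 1*(-231058) = sqrt((84 + 1/(11 + 19)) - 231815) - 1*(-231058) = sqrt((84 + 1/30) - 231815) + 231058 = sqrt(2521/30 - 231815) + 231058 = sqrt(-6951929/30) + 231058 = I*sqrt(208557870)/30 + 231058 = 231058 + I*sqrt(208557870)/30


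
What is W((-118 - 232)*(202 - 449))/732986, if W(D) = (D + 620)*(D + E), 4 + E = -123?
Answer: 3758071805/366493 ≈ 10254.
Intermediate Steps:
E = -127 (E = -4 - 123 = -127)
W(D) = (-127 + D)*(620 + D) (W(D) = (D + 620)*(D - 127) = (620 + D)*(-127 + D) = (-127 + D)*(620 + D))
W((-118 - 232)*(202 - 449))/732986 = (-78740 + ((-118 - 232)*(202 - 449))² + 493*((-118 - 232)*(202 - 449)))/732986 = (-78740 + (-350*(-247))² + 493*(-350*(-247)))*(1/732986) = (-78740 + 86450² + 493*86450)*(1/732986) = (-78740 + 7473602500 + 42619850)*(1/732986) = 7516143610*(1/732986) = 3758071805/366493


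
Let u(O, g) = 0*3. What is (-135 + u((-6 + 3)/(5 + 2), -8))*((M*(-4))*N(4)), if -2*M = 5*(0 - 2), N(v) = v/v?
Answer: 2700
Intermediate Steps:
u(O, g) = 0
N(v) = 1
M = 5 (M = -5*(0 - 2)/2 = -5*(-2)/2 = -½*(-10) = 5)
(-135 + u((-6 + 3)/(5 + 2), -8))*((M*(-4))*N(4)) = (-135 + 0)*((5*(-4))*1) = -(-2700) = -135*(-20) = 2700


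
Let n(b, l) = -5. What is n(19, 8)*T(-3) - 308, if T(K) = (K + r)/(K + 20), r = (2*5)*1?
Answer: -5271/17 ≈ -310.06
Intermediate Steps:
r = 10 (r = 10*1 = 10)
T(K) = (10 + K)/(20 + K) (T(K) = (K + 10)/(K + 20) = (10 + K)/(20 + K))
n(19, 8)*T(-3) - 308 = -5*(10 - 3)/(20 - 3) - 308 = -5*7/17 - 308 = -35/17 - 308 = -5271/17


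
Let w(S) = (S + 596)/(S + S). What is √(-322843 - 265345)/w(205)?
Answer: 820*I*√147047/801 ≈ 392.56*I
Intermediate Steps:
w(S) = (596 + S)/(2*S) (w(S) = (596 + S)/((2*S)) = (596 + S)*(1/(2*S)) = (596 + S)/(2*S))
√(-322843 - 265345)/w(205) = √(-322843 - 265345)/(((½)*(596 + 205)/205)) = √(-588188)/(((½)*(1/205)*801)) = (2*I*√147047)/(801/410) = (2*I*√147047)*(410/801) = 820*I*√147047/801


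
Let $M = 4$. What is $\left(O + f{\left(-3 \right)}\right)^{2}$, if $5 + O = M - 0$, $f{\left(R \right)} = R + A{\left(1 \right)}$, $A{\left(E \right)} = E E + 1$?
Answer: $4$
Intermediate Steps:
$A{\left(E \right)} = 1 + E^{2}$ ($A{\left(E \right)} = E^{2} + 1 = 1 + E^{2}$)
$f{\left(R \right)} = 2 + R$ ($f{\left(R \right)} = R + \left(1 + 1^{2}\right) = R + \left(1 + 1\right) = R + 2 = 2 + R$)
$O = -1$ ($O = -5 + \left(4 - 0\right) = -5 + \left(4 + 0\right) = -5 + 4 = -1$)
$\left(O + f{\left(-3 \right)}\right)^{2} = \left(-1 + \left(2 - 3\right)\right)^{2} = \left(-1 - 1\right)^{2} = \left(-2\right)^{2} = 4$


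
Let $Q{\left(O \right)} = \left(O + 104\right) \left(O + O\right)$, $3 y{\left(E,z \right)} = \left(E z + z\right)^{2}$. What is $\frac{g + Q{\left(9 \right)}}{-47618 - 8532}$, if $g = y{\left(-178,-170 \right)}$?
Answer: $- \frac{150902367}{28075} \approx -5375.0$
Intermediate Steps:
$y{\left(E,z \right)} = \frac{\left(z + E z\right)^{2}}{3}$ ($y{\left(E,z \right)} = \frac{\left(E z + z\right)^{2}}{3} = \frac{\left(z + E z\right)^{2}}{3}$)
$g = 301802700$ ($g = \frac{\left(-170\right)^{2} \left(1 - 178\right)^{2}}{3} = \frac{1}{3} \cdot 28900 \left(-177\right)^{2} = \frac{1}{3} \cdot 28900 \cdot 31329 = 301802700$)
$Q{\left(O \right)} = 2 O \left(104 + O\right)$ ($Q{\left(O \right)} = \left(104 + O\right) 2 O = 2 O \left(104 + O\right)$)
$\frac{g + Q{\left(9 \right)}}{-47618 - 8532} = \frac{301802700 + 2 \cdot 9 \left(104 + 9\right)}{-47618 - 8532} = \frac{301802700 + 2 \cdot 9 \cdot 113}{-56150} = \left(301802700 + 2034\right) \left(- \frac{1}{56150}\right) = 301804734 \left(- \frac{1}{56150}\right) = - \frac{150902367}{28075}$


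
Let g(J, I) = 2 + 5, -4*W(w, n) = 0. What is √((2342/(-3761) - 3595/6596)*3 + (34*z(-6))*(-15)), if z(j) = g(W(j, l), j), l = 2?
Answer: I*√549796720591033089/12403778 ≈ 59.779*I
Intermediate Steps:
W(w, n) = 0 (W(w, n) = -¼*0 = 0)
g(J, I) = 7
z(j) = 7
√((2342/(-3761) - 3595/6596)*3 + (34*z(-6))*(-15)) = √((2342/(-3761) - 3595/6596)*3 + (34*7)*(-15)) = √((2342*(-1/3761) - 3595*1/6596)*3 + 238*(-15)) = √((-2342/3761 - 3595/6596)*3 - 3570) = √(-28968627/24807556*3 - 3570) = √(-86905881/24807556 - 3570) = √(-88649880801/24807556) = I*√549796720591033089/12403778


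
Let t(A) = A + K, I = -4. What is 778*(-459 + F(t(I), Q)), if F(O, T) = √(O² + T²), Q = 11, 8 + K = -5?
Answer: -357102 + 778*√410 ≈ -3.4135e+5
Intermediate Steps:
K = -13 (K = -8 - 5 = -13)
t(A) = -13 + A (t(A) = A - 13 = -13 + A)
778*(-459 + F(t(I), Q)) = 778*(-459 + √((-13 - 4)² + 11²)) = 778*(-459 + √((-17)² + 121)) = 778*(-459 + √(289 + 121)) = 778*(-459 + √410) = -357102 + 778*√410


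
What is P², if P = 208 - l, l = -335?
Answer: 294849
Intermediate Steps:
P = 543 (P = 208 - 1*(-335) = 208 + 335 = 543)
P² = 543² = 294849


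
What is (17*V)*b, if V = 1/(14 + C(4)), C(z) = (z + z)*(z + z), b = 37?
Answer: 629/78 ≈ 8.0641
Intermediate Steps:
C(z) = 4*z**2 (C(z) = (2*z)*(2*z) = 4*z**2)
V = 1/78 (V = 1/(14 + 4*4**2) = 1/(14 + 4*16) = 1/(14 + 64) = 1/78 ≈ 0.012821)
(17*V)*b = (17*(1/78))*37 = (17/78)*37 = 629/78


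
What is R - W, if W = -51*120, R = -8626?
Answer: -2506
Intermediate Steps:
W = -6120
R - W = -8626 - 1*(-6120) = -8626 + 6120 = -2506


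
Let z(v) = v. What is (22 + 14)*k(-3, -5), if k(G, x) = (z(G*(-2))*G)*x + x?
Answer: 3060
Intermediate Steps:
k(G, x) = x - 2*x*G² (k(G, x) = ((G*(-2))*G)*x + x = ((-2*G)*G)*x + x = (-2*G²)*x + x = -2*x*G² + x = x - 2*x*G²)
(22 + 14)*k(-3, -5) = (22 + 14)*(-5*(1 - 2*(-3)²)) = 36*(-5*(1 - 2*9)) = 36*(-5*(1 - 18)) = 36*(-5*(-17)) = 36*85 = 3060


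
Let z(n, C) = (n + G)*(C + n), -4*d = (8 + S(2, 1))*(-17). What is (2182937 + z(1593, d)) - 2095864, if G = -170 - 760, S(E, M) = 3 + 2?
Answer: 4719451/4 ≈ 1.1799e+6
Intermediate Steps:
S(E, M) = 5
G = -930
d = 221/4 (d = -(8 + 5)*(-17)/4 = -13*(-17)/4 = -1/4*(-221) = 221/4 ≈ 55.250)
z(n, C) = (-930 + n)*(C + n) (z(n, C) = (n - 930)*(C + n) = (-930 + n)*(C + n))
(2182937 + z(1593, d)) - 2095864 = (2182937 + (1593**2 - 930*221/4 - 930*1593 + (221/4)*1593)) - 2095864 = (2182937 + (2537649 - 102765/2 - 1481490 + 352053/4)) - 2095864 = (2182937 + 4371159/4) - 2095864 = 13102907/4 - 2095864 = 4719451/4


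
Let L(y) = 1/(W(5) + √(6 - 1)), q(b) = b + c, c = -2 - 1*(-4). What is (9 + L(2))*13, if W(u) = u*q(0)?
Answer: 2249/19 - 13*√5/95 ≈ 118.06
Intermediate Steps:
c = 2 (c = -2 + 4 = 2)
q(b) = 2 + b (q(b) = b + 2 = 2 + b)
W(u) = 2*u (W(u) = u*(2 + 0) = u*2 = 2*u)
L(y) = 1/(10 + √5) (L(y) = 1/(2*5 + √(6 - 1)) = 1/(10 + √5))
(9 + L(2))*13 = (9 + (2/19 - √5/95))*13 = (173/19 - √5/95)*13 = 2249/19 - 13*√5/95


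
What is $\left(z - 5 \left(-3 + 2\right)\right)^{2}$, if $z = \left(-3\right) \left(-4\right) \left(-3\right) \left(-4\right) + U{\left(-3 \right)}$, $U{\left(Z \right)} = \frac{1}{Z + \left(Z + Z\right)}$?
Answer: $\frac{1795600}{81} \approx 22168.0$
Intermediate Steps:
$U{\left(Z \right)} = \frac{1}{3 Z}$ ($U{\left(Z \right)} = \frac{1}{Z + 2 Z} = \frac{1}{3 Z}$)
$z = \frac{1295}{9}$ ($z = \left(-3\right) \left(-4\right) \left(-3\right) \left(-4\right) + \frac{1}{3 \left(-3\right)} = 12 \left(-3\right) \left(-4\right) + \frac{1}{3} \left(- \frac{1}{3}\right) = \left(-36\right) \left(-4\right) - \frac{1}{9} = 144 - \frac{1}{9} = \frac{1295}{9} \approx 143.89$)
$\left(z - 5 \left(-3 + 2\right)\right)^{2} = \left(\frac{1295}{9} - 5 \left(-3 + 2\right)\right)^{2} = \left(\frac{1295}{9} - -5\right)^{2} = \left(\frac{1295}{9} + 5\right)^{2} = \left(\frac{1340}{9}\right)^{2} = \frac{1795600}{81}$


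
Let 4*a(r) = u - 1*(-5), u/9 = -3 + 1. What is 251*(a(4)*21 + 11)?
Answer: -57479/4 ≈ -14370.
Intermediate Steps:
u = -18 (u = 9*(-3 + 1) = 9*(-2) = -18)
a(r) = -13/4 (a(r) = (-18 - 1*(-5))/4 = (-18 + 5)/4 = (¼)*(-13) = -13/4)
251*(a(4)*21 + 11) = 251*(-13/4*21 + 11) = 251*(-273/4 + 11) = 251*(-229/4) = -57479/4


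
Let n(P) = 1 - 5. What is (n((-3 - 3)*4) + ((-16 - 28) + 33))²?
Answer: 225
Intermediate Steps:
n(P) = -4
(n((-3 - 3)*4) + ((-16 - 28) + 33))² = (-4 + ((-16 - 28) + 33))² = (-4 + (-44 + 33))² = (-4 - 11)² = (-15)² = 225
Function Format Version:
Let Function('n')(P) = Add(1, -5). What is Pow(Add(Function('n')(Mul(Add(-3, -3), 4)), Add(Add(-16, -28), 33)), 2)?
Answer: 225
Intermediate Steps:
Function('n')(P) = -4
Pow(Add(Function('n')(Mul(Add(-3, -3), 4)), Add(Add(-16, -28), 33)), 2) = Pow(Add(-4, Add(Add(-16, -28), 33)), 2) = Pow(Add(-4, Add(-44, 33)), 2) = Pow(Add(-4, -11), 2) = Pow(-15, 2) = 225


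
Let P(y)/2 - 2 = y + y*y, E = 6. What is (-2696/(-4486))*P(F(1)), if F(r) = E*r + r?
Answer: 156368/2243 ≈ 69.714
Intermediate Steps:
F(r) = 7*r (F(r) = 6*r + r = 7*r)
P(y) = 4 + 2*y + 2*y**2 (P(y) = 4 + 2*(y + y*y) = 4 + 2*(y + y**2) = 4 + (2*y + 2*y**2) = 4 + 2*y + 2*y**2)
(-2696/(-4486))*P(F(1)) = (-2696/(-4486))*(4 + 2*(7*1) + 2*(7*1)**2) = (-2696*(-1/4486))*(4 + 2*7 + 2*7**2) = 1348*(4 + 14 + 2*49)/2243 = 1348*(4 + 14 + 98)/2243 = (1348/2243)*116 = 156368/2243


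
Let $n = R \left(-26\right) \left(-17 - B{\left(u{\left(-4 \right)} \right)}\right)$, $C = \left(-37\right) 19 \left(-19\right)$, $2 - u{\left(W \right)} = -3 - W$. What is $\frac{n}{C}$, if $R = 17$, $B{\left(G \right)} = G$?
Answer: $\frac{7956}{13357} \approx 0.59564$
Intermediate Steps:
$u{\left(W \right)} = 5 + W$ ($u{\left(W \right)} = 2 - \left(-3 - W\right) = 2 + \left(3 + W\right) = 5 + W$)
$C = 13357$ ($C = \left(-703\right) \left(-19\right) = 13357$)
$n = 7956$ ($n = 17 \left(-26\right) \left(-17 - \left(5 - 4\right)\right) = - 442 \left(-17 - 1\right) = \left(-442\right) \left(-18\right) = 7956$)
$\frac{n}{C} = \frac{7956}{13357}$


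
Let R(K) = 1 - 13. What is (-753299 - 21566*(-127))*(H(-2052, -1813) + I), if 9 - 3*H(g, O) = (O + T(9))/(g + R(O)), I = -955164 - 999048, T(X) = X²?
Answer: -2002206277710865/516 ≈ -3.8802e+12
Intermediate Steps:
R(K) = -12
I = -1954212
H(g, O) = 3 - (81 + O)/(3*(-12 + g)) (H(g, O) = 3 - (O + 9²)/(3*(g - 12)) = 3 - (O + 81)/(3*(-12 + g)) = 3 - (81 + O)/(3*(-12 + g)))
(-753299 - 21566*(-127))*(H(-2052, -1813) + I) = (-753299 - 21566*(-127))*((-189 - 1*(-1813) + 9*(-2052))/(3*(-12 - 2052)) - 1954212) = (-753299 + 2738882)*((⅓)*(-189 + 1813 - 18468)/(-2064) - 1954212) = 1985583*((⅓)*(-1/2064)*(-16844) - 1954212) = 1985583*(4211/1548 - 1954212) = 1985583*(-3025115965/1548) = -2002206277710865/516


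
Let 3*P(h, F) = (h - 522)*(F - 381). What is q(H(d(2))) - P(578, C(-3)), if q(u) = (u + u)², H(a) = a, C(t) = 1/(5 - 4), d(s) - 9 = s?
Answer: 22732/3 ≈ 7577.3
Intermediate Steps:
d(s) = 9 + s
C(t) = 1 (C(t) = 1/1 = 1)
q(u) = 4*u² (q(u) = (2*u)² = 4*u²)
P(h, F) = (-522 + h)*(-381 + F)/3 (P(h, F) = ((h - 522)*(F - 381))/3 = ((-522 + h)*(-381 + F))/3 = (-522 + h)*(-381 + F)/3)
q(H(d(2))) - P(578, C(-3)) = 4*(9 + 2)² - (66294 - 174*1 - 127*578 + (⅓)*1*578) = 4*11² - (66294 - 174 - 73406 + 578/3) = 4*121 - 1*(-21280/3) = 484 + 21280/3 = 22732/3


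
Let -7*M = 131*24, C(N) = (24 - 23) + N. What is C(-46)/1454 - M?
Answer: 4571061/10178 ≈ 449.11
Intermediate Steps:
C(N) = 1 + N
M = -3144/7 (M = -131*24/7 = -⅐*3144 = -3144/7 ≈ -449.14)
C(-46)/1454 - M = (1 - 46)/1454 - 1*(-3144/7) = -45*1/1454 + 3144/7 = -45/1454 + 3144/7 = 4571061/10178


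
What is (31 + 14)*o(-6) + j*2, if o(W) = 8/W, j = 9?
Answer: -42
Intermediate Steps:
(31 + 14)*o(-6) + j*2 = (31 + 14)*(8/(-6)) + 9*2 = 45*(8*(-⅙)) + 18 = 45*(-4/3) + 18 = -60 + 18 = -42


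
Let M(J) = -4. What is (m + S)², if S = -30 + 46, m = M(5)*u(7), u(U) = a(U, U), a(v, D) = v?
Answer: 144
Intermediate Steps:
u(U) = U
m = -28 (m = -4*7 = -28)
S = 16
(m + S)² = (-28 + 16)² = (-12)² = 144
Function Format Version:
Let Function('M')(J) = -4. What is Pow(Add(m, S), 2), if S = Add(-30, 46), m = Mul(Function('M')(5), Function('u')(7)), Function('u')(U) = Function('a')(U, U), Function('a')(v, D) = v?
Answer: 144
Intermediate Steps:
Function('u')(U) = U
m = -28 (m = Mul(-4, 7) = -28)
S = 16
Pow(Add(m, S), 2) = Pow(Add(-28, 16), 2) = Pow(-12, 2) = 144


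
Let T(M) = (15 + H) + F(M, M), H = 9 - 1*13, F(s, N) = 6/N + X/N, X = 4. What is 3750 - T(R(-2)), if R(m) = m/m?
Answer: 3729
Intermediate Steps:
R(m) = 1
F(s, N) = 10/N (F(s, N) = 6/N + 4/N = 10/N)
H = -4 (H = 9 - 13 = -4)
T(M) = 11 + 10/M (T(M) = (15 - 4) + 10/M = 11 + 10/M)
3750 - T(R(-2)) = 3750 - (11 + 10/1) = 3750 - (11 + 10*1) = 3750 - (11 + 10) = 3750 - 1*21 = 3750 - 21 = 3729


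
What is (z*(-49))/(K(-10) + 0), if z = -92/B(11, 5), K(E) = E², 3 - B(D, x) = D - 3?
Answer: -1127/125 ≈ -9.0160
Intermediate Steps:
B(D, x) = 6 - D (B(D, x) = 3 - (D - 3) = 3 - (-3 + D) = 3 + (3 - D) = 6 - D)
z = 92/5 (z = -92/(6 - 1*11) = -92/(6 - 11) = -92/(-5) = -92*(-⅕) = 92/5 ≈ 18.400)
(z*(-49))/(K(-10) + 0) = ((92/5)*(-49))/((-10)² + 0) = -4508/(5*(100 + 0)) = -4508/5/100 = -4508/5*1/100 = -1127/125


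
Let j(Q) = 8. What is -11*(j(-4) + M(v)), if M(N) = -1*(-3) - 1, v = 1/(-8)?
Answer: -110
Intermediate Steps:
v = -1/8 ≈ -0.12500
M(N) = 2 (M(N) = 3 - 1 = 2)
-11*(j(-4) + M(v)) = -11*(8 + 2) = -11*10 = -110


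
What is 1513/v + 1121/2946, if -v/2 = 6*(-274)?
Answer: 452397/538136 ≈ 0.84067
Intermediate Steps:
v = 3288 (v = -12*(-274) = -2*(-1644) = 3288)
1513/v + 1121/2946 = 1513/3288 + 1121/2946 = 452397/538136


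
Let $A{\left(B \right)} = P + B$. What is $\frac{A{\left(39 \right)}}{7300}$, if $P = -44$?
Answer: $- \frac{1}{1460} \approx -0.00068493$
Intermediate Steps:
$A{\left(B \right)} = -44 + B$
$\frac{A{\left(39 \right)}}{7300} = \frac{-44 + 39}{7300} = \left(-5\right) \frac{1}{7300} = - \frac{1}{1460}$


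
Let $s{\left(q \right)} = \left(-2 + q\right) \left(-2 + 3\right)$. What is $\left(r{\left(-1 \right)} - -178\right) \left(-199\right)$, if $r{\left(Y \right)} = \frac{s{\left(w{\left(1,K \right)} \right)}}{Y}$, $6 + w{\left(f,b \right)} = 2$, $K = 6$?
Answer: $-36616$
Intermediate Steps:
$w{\left(f,b \right)} = -4$ ($w{\left(f,b \right)} = -6 + 2 = -4$)
$s{\left(q \right)} = -2 + q$ ($s{\left(q \right)} = \left(-2 + q\right) 1 = -2 + q$)
$r{\left(Y \right)} = - \frac{6}{Y}$ ($r{\left(Y \right)} = \frac{-2 - 4}{Y} = - \frac{6}{Y}$)
$\left(r{\left(-1 \right)} - -178\right) \left(-199\right) = \left(- \frac{6}{-1} - -178\right) \left(-199\right) = \left(\left(-6\right) \left(-1\right) + 178\right) \left(-199\right) = \left(6 + 178\right) \left(-199\right) = 184 \left(-199\right) = -36616$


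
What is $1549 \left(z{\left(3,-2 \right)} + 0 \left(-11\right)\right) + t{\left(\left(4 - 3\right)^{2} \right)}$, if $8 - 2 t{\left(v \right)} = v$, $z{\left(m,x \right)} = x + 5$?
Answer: $\frac{9301}{2} \approx 4650.5$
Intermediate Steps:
$z{\left(m,x \right)} = 5 + x$
$t{\left(v \right)} = 4 - \frac{v}{2}$
$1549 \left(z{\left(3,-2 \right)} + 0 \left(-11\right)\right) + t{\left(\left(4 - 3\right)^{2} \right)} = 1549 \left(\left(5 - 2\right) + 0 \left(-11\right)\right) + \left(4 - \frac{\left(4 - 3\right)^{2}}{2}\right) = 1549 \left(3 + 0\right) + \left(4 - \frac{1^{2}}{2}\right) = 1549 \cdot 3 + \left(4 - \frac{1}{2}\right) = 4647 + \left(4 - \frac{1}{2}\right) = 4647 + \frac{7}{2} = \frac{9301}{2}$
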